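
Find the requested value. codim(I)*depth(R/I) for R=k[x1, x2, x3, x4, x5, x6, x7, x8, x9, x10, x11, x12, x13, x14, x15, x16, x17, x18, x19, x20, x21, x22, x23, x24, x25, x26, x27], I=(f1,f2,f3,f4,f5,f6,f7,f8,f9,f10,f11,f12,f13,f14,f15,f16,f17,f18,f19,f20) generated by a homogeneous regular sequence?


codim=20, depth=dim(R/I)=27-20=7
Product=20*7=140


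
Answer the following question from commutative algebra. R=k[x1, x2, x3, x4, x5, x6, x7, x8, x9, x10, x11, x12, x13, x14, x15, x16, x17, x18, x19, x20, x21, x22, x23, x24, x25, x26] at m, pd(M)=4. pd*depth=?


pd+depth=26
depth=26-4=22
pd*depth=4*22=88


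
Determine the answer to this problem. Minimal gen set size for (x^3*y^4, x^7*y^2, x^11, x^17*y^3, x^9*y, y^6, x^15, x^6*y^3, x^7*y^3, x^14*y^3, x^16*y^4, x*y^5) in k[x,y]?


Remove redundant (divisible by others).
x^7*y^3 redundant.
x^16*y^4 redundant.
x^14*y^3 redundant.
x^17*y^3 redundant.
x^15 redundant.
Min: x^11, x^9*y, x^7*y^2, x^6*y^3, x^3*y^4, x*y^5, y^6
Count=7


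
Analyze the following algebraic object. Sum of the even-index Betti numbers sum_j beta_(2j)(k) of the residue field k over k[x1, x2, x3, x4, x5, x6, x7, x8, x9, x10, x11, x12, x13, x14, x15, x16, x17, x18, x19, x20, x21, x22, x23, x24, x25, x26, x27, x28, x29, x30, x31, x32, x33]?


Koszul resolution: beta_i(k)=C(n,i), n=33
sum_even C(33,i) = 2^(n-1) = 2^32 = 4294967296


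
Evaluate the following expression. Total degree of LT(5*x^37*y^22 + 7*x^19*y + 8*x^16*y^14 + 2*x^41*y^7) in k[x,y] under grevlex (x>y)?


LT: 5*x^37*y^22
deg_x=37, deg_y=22
Total=37+22=59


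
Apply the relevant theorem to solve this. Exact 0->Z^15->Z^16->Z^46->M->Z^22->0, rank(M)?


Alt sum=0:
(-1)^0*15 + (-1)^1*16 + (-1)^2*46 + (-1)^3*? + (-1)^4*22=0
rank(M)=67


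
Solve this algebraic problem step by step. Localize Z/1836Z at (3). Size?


3-primary part: 1836=3^3*68
Size=3^3=27


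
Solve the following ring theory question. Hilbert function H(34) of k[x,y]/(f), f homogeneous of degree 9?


H(t)=d for t>=d-1.
d=9, t=34
H(34)=9


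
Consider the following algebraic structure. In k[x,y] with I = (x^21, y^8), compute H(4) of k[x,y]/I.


k[x,y], I = (x^21, y^8), d = 4
Need i < 21 and d-i < 8.
Range: 0 <= i <= 4.
H(4) = 5


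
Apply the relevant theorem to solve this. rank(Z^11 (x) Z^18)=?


rank(M(x)N) = rank(M)*rank(N)
11*18 = 198


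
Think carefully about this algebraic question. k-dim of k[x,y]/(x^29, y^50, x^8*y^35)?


k[x,y]/I, I = (x^29, y^50, x^8*y^35)
Rect: 29x50=1450. Corner: (29-8)x(50-35)=315.
dim = 1450-315 = 1135


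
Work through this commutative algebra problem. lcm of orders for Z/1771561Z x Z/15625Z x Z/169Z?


Exponent = lcm of the cyclic orders; pairwise coprime => product.
11^6*5^6*13^2=1771561*15625*169=4678028265625


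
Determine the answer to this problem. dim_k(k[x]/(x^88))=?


Basis: 1,x,...,x^87
dim=88


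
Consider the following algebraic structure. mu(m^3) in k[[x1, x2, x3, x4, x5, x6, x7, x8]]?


C(n+d-1,d)=C(10,3)=120


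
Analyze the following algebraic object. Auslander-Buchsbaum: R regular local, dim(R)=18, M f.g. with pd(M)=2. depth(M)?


pd+depth=depth(R)=18
depth=18-2=16


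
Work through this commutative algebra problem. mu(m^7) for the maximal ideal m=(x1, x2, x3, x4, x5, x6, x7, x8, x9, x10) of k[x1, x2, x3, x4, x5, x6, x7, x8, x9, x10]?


Graded Nakayama: mu(m^d) = dim_k (m^d/m^(d+1)) = #degree-7 monomials in 10 vars
C(n+d-1,d)=C(16,7)=11440


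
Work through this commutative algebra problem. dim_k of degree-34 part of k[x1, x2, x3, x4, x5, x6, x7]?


C(d+n-1,n-1)=C(40,6)=3838380


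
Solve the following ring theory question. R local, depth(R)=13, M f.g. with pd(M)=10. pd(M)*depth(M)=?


pd+depth=13
depth=13-10=3
pd*depth=10*3=30


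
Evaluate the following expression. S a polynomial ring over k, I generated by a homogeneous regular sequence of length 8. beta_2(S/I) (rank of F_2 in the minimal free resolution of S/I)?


Regular sequence => Koszul complex is the minimal free resolution.
Syz_1 minimally generated by Koszul relations f_i*e_j - f_j*e_i (i<j): mu(Syz_1) = beta_2 = C(m,2) = m(m-1)/2
m=8
8*7/2 = 28


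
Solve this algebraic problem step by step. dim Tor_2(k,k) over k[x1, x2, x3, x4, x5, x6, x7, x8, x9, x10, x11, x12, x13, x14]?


Koszul: C(n,i)=C(14,2)=91


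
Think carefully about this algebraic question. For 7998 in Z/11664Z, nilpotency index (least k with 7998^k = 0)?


7998^k mod 11664:
k=1: 7998
k=2: 2628
k=3: 216
k=4: 1296
k=5: 7776
k=6: 0
First zero at k = 6


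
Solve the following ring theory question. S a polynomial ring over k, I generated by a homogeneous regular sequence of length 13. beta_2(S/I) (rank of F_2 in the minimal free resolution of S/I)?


Regular sequence => Koszul complex is the minimal free resolution.
Syz_1 minimally generated by Koszul relations f_i*e_j - f_j*e_i (i<j): mu(Syz_1) = beta_2 = C(m,2) = m(m-1)/2
m=13
13*12/2 = 78


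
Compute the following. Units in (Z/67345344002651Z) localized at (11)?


Local ring = Z/2357947691Z.
phi(2357947691) = 11^8*(11-1) = 2143588810


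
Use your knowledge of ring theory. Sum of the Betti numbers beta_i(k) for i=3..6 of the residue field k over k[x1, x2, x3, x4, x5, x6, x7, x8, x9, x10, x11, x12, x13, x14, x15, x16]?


Koszul resolution: beta_i(k)=C(n,i), n=16
C(16,3)=560, C(16,4)=1820, C(16,5)=4368, C(16,6)=8008
Sum=14756


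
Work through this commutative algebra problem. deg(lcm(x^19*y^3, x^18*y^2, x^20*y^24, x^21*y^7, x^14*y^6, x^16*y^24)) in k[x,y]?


lcm = componentwise max:
x: max(19,18,20,21,14,16)=21
y: max(3,2,24,7,6,24)=24
Total=21+24=45


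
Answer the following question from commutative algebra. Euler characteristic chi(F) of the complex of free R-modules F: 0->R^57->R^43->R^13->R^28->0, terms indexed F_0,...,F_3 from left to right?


chi = sum (-1)^i * rank:
(-1)^0*57=57
(-1)^1*43=-43
(-1)^2*13=13
(-1)^3*28=-28
chi=-1


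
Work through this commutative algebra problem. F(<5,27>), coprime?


gcd(5,27)=1 => F=ab-a-b=5*27-5-27=135-32=103


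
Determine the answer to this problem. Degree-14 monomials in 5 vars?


C(d+n-1,n-1)=C(18,4)=3060


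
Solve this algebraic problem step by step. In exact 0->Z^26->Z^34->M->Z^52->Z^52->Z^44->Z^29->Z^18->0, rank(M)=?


Alt sum=0:
(-1)^0*26 + (-1)^1*34 + (-1)^2*? + (-1)^3*52 + (-1)^4*52 + (-1)^5*44 + (-1)^6*29 + (-1)^7*18=0
rank(M)=41


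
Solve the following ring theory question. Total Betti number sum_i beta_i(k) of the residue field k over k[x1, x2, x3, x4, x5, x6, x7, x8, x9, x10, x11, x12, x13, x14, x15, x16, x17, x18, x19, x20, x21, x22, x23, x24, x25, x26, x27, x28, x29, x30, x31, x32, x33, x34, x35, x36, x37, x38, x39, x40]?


Koszul resolution: beta_i(k)=C(n,i), n=40
sum_i C(40,i) = 2^40 = 1099511627776


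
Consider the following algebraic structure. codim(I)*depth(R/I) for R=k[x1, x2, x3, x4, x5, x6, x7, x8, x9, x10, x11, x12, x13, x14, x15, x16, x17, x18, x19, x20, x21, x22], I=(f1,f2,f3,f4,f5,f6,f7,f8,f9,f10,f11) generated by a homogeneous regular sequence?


codim=11, depth=dim(R/I)=22-11=11
Product=11*11=121


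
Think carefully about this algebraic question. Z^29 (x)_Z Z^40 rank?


rank(M(x)N) = rank(M)*rank(N)
29*40 = 1160


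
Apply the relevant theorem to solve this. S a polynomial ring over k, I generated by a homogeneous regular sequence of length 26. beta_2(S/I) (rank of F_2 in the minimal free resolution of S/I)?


Regular sequence => Koszul complex is the minimal free resolution.
Syz_1 minimally generated by Koszul relations f_i*e_j - f_j*e_i (i<j): mu(Syz_1) = beta_2 = C(m,2) = m(m-1)/2
m=26
26*25/2 = 325


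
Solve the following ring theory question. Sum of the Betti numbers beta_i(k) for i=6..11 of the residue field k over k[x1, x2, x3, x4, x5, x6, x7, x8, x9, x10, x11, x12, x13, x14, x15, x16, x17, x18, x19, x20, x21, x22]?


Koszul resolution: beta_i(k)=C(n,i), n=22
C(22,6)=74613, C(22,7)=170544, C(22,8)=319770, C(22,9)=497420, C(22,10)=646646, C(22,11)=705432
Sum=2414425


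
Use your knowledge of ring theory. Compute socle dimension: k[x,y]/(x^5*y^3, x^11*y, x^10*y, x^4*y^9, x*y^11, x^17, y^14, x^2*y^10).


Socle = ann(m) = span of standard monomials u with x*u, y*u in I (staircase corners).
Redundant generators: x^11*y
Minimal generators: x^17, x^10*y, x^5*y^3, x^4*y^9, x^2*y^10, x*y^11, y^14
Corners: y^13, xy^10, x^3y^9, x^4y^8, x^9y^2, x^16
Socle dim=6


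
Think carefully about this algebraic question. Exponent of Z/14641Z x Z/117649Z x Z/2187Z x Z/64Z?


Exponent = lcm of the cyclic orders; pairwise coprime => product.
11^4*7^6*3^7*2^6=14641*117649*2187*64=241094741291712


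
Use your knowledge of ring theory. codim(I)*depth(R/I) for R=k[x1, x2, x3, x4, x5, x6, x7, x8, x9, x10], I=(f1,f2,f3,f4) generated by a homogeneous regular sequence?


codim=4, depth=dim(R/I)=10-4=6
Product=4*6=24


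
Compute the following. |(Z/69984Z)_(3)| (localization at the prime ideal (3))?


3-primary part: 69984=3^7*32
Size=3^7=2187


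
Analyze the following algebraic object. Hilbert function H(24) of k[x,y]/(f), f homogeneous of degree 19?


H(t)=d for t>=d-1.
d=19, t=24
H(24)=19


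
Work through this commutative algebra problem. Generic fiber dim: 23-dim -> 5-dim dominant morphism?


dim(fiber)=dim(X)-dim(Y)=23-5=18


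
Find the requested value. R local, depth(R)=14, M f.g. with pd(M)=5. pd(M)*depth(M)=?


pd+depth=14
depth=14-5=9
pd*depth=5*9=45


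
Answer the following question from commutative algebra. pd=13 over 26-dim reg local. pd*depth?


pd+depth=26
depth=26-13=13
pd*depth=13*13=169


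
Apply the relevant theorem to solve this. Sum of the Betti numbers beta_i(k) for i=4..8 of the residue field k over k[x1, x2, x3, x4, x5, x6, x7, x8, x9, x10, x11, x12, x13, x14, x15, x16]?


Koszul resolution: beta_i(k)=C(n,i), n=16
C(16,4)=1820, C(16,5)=4368, C(16,6)=8008, C(16,7)=11440, C(16,8)=12870
Sum=38506


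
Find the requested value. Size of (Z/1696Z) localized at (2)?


2-primary part: 1696=2^5*53
Size=2^5=32


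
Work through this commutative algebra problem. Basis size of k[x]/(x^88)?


Basis: 1,x,...,x^87
dim=88


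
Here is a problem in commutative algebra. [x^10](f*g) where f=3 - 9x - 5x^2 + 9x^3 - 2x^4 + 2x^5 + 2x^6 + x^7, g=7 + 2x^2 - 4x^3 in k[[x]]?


[x^10] = sum a_i*b_j, i+j=10
  1*-4=-4
Sum=-4


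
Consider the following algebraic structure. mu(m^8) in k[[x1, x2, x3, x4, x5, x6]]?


C(n+d-1,d)=C(13,8)=1287


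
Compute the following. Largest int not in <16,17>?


gcd(16,17)=1 => F=ab-a-b=16*17-16-17=272-33=239


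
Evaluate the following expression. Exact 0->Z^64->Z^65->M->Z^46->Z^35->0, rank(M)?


Alt sum=0:
(-1)^0*64 + (-1)^1*65 + (-1)^2*? + (-1)^3*46 + (-1)^4*35=0
rank(M)=12


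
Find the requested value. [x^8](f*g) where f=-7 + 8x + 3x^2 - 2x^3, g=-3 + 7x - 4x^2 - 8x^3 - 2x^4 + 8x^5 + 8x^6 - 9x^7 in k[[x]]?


[x^8] = sum a_i*b_j, i+j=8
  8*-9=-72
  3*8=24
  -2*8=-16
Sum=-64


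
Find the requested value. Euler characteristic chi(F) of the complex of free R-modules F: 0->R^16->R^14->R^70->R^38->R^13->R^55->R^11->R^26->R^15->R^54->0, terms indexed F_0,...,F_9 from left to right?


chi = sum (-1)^i * rank:
(-1)^0*16=16
(-1)^1*14=-14
(-1)^2*70=70
(-1)^3*38=-38
(-1)^4*13=13
(-1)^5*55=-55
(-1)^6*11=11
(-1)^7*26=-26
(-1)^8*15=15
(-1)^9*54=-54
chi=-62


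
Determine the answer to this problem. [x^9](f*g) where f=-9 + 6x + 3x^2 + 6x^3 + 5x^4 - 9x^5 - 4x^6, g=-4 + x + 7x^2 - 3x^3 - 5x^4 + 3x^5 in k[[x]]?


[x^9] = sum a_i*b_j, i+j=9
  5*3=15
  -9*-5=45
  -4*-3=12
Sum=72


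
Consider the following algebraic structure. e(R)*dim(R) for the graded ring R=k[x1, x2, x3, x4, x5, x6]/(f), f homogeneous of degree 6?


e(R)=deg(f)=6, dim(R)=6-1=5
e*dim=6*5=30


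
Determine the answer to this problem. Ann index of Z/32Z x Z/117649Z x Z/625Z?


Exponent = lcm of the cyclic orders; pairwise coprime => product.
2^5*7^6*5^4=32*117649*625=2352980000


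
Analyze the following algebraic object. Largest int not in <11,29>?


gcd(11,29)=1 => F=ab-a-b=11*29-11-29=319-40=279


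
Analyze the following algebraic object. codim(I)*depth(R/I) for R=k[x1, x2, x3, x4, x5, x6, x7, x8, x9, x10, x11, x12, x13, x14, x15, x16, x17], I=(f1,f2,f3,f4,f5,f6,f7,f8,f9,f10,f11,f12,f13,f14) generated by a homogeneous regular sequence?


codim=14, depth=dim(R/I)=17-14=3
Product=14*3=42


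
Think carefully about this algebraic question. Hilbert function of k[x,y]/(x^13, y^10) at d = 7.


k[x,y], I = (x^13, y^10), d = 7
Need i < 13 and d-i < 10.
Range: 0 <= i <= 7.
H(7) = 8


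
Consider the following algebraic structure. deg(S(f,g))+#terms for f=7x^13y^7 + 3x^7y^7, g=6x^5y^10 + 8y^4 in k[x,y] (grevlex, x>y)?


LT(f)=7x^13y^7, LT(g)=6x^5y^10
lcm(LM)=x^13y^10
S(f,g) (scaled by 42 to clear denominators) = 6y^3*f - 7x^8*g = 18x^7y^10 - 56x^8y^4
2 terms, deg 17.
17+2=19


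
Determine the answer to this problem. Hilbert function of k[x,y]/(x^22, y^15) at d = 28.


k[x,y], I = (x^22, y^15), d = 28
Need i < 22 and d-i < 15.
Range: 14 <= i <= 21.
H(28) = 8


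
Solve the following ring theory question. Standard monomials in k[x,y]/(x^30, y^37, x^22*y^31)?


k[x,y]/I, I = (x^30, y^37, x^22*y^31)
Rect: 30x37=1110. Corner: (30-22)x(37-31)=48.
dim = 1110-48 = 1062


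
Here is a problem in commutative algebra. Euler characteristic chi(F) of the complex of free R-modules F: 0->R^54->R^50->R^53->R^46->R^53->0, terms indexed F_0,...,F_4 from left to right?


chi = sum (-1)^i * rank:
(-1)^0*54=54
(-1)^1*50=-50
(-1)^2*53=53
(-1)^3*46=-46
(-1)^4*53=53
chi=64


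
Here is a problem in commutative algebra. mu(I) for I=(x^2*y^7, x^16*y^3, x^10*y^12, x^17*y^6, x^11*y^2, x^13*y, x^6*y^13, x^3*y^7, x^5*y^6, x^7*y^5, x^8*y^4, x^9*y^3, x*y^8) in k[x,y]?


Remove redundant (divisible by others).
x^3*y^7 redundant.
x^10*y^12 redundant.
x^17*y^6 redundant.
x^6*y^13 redundant.
x^16*y^3 redundant.
Min: x^13*y, x^11*y^2, x^9*y^3, x^8*y^4, x^7*y^5, x^5*y^6, x^2*y^7, x*y^8
Count=8


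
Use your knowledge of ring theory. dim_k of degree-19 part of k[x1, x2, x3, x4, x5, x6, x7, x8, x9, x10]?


C(d+n-1,n-1)=C(28,9)=6906900


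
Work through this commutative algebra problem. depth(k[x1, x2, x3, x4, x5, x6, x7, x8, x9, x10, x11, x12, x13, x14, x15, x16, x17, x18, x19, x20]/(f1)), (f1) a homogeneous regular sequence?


depth(R)=20
depth(R/I)=20-1=19


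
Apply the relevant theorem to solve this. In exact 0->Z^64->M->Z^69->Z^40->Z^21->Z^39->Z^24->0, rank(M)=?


Alt sum=0:
(-1)^0*64 + (-1)^1*? + (-1)^2*69 + (-1)^3*40 + (-1)^4*21 + (-1)^5*39 + (-1)^6*24=0
rank(M)=99


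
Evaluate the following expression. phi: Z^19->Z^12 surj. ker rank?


rank(ker) = 19-12 = 7


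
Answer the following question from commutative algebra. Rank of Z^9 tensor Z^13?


rank(M(x)N) = rank(M)*rank(N)
9*13 = 117


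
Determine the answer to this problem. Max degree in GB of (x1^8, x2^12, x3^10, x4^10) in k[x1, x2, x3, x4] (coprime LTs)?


Pure powers, coprime LTs => already GB.
Degrees: 8, 12, 10, 10
Max=12


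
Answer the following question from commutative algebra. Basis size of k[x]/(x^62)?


Basis: 1,x,...,x^61
dim=62


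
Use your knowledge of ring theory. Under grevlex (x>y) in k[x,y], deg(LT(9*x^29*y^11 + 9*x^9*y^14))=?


LT: 9*x^29*y^11
deg_x=29, deg_y=11
Total=29+11=40


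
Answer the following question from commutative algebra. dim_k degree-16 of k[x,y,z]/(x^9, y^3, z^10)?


Need i<9, j<3, k<10 with i+j+k=16.
For each i, j ranges over max(0,16-i-9)..min(2,16-i):
  i=0: j in [7,2] -> 0
  i=1: j in [6,2] -> 0
  i=2: j in [5,2] -> 0
  i=3: j in [4,2] -> 0
  i=4: j in [3,2] -> 0
  i=5: j in [2,2] -> 1
  i=6: j in [1,2] -> 2
  i=7: j in [0,2] -> 3
  i=8: j in [0,2] -> 3
H(16) = 0+0+0+0+0+1+2+3+3 = 9


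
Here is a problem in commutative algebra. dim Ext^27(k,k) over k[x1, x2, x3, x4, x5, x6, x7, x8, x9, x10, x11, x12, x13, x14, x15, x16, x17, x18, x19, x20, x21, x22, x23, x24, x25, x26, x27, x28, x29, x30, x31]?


C(n,i)=C(31,27)=31465


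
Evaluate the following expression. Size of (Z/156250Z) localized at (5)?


5-primary part: 156250=5^7*2
Size=5^7=78125


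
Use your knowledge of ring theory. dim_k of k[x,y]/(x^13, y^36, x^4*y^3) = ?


k[x,y]/I, I = (x^13, y^36, x^4*y^3)
Rect: 13x36=468. Corner: (13-4)x(36-3)=297.
dim = 468-297 = 171


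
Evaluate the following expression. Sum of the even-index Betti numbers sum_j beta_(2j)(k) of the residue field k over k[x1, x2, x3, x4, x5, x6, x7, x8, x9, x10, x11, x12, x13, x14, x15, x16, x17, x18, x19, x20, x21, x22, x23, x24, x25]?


Koszul resolution: beta_i(k)=C(n,i), n=25
sum_even C(25,i) = 2^(n-1) = 2^24 = 16777216


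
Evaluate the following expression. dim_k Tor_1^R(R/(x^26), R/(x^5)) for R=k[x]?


Tor_1(R/I,R/J)=(I cap J)/IJ=(x^26)/(x^31)
dim=31-26=min(26,5)=5


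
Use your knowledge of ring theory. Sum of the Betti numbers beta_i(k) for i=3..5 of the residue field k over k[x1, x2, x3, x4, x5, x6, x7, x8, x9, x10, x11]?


Koszul resolution: beta_i(k)=C(n,i), n=11
C(11,3)=165, C(11,4)=330, C(11,5)=462
Sum=957


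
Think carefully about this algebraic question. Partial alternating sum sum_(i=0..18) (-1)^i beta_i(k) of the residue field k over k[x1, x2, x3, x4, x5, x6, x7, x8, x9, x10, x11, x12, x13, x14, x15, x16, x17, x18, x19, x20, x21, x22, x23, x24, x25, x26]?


Koszul resolution: beta_i(k)=C(n,i), n=26
sum_(i=0..p) (-1)^i C(n,i) = (-1)^p C(n-1,p)
(-1)^18*C(25,18) = (-1)^18*480700 = 480700


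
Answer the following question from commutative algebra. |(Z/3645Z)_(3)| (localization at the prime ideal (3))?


3-primary part: 3645=3^6*5
Size=3^6=729


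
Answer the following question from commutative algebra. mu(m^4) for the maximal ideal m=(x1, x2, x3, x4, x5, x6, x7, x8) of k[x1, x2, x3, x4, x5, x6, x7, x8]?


Graded Nakayama: mu(m^d) = dim_k (m^d/m^(d+1)) = #degree-4 monomials in 8 vars
C(n+d-1,d)=C(11,4)=330


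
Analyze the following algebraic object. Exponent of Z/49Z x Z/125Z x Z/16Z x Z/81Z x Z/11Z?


Exponent = lcm of the cyclic orders; pairwise coprime => product.
7^2*5^3*2^4*3^4*11^1=49*125*16*81*11=87318000


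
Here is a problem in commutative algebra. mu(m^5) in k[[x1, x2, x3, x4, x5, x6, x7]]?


C(n+d-1,d)=C(11,5)=462


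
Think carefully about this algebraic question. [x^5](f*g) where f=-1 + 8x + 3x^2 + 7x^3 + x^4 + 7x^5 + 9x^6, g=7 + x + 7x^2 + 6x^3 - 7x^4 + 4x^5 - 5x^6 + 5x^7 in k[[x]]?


[x^5] = sum a_i*b_j, i+j=5
  -1*4=-4
  8*-7=-56
  3*6=18
  7*7=49
  1*1=1
  7*7=49
Sum=57


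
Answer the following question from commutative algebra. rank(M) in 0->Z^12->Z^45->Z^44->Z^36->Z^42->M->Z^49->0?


Alt sum=0:
(-1)^0*12 + (-1)^1*45 + (-1)^2*44 + (-1)^3*36 + (-1)^4*42 + (-1)^5*? + (-1)^6*49=0
rank(M)=66


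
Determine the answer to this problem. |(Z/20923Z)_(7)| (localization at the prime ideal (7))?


7-primary part: 20923=7^3*61
Size=7^3=343


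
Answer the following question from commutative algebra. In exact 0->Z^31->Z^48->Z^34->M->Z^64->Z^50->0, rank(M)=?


Alt sum=0:
(-1)^0*31 + (-1)^1*48 + (-1)^2*34 + (-1)^3*? + (-1)^4*64 + (-1)^5*50=0
rank(M)=31


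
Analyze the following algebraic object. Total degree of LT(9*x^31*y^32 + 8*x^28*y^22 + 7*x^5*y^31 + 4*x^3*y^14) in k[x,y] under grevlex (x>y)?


LT: 9*x^31*y^32
deg_x=31, deg_y=32
Total=31+32=63


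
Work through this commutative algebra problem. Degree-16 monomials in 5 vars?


C(d+n-1,n-1)=C(20,4)=4845


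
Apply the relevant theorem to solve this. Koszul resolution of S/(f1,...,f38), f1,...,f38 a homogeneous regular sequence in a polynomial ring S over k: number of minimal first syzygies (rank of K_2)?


Regular sequence => Koszul complex is the minimal free resolution.
Syz_1 minimally generated by Koszul relations f_i*e_j - f_j*e_i (i<j): mu(Syz_1) = beta_2 = C(m,2) = m(m-1)/2
m=38
38*37/2 = 703


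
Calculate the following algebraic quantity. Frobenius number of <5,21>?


gcd(5,21)=1 => F=ab-a-b=5*21-5-21=105-26=79


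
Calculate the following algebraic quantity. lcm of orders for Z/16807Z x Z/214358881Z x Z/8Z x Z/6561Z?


Exponent = lcm of the cyclic orders; pairwise coprime => product.
7^5*11^8*2^3*3^8=16807*214358881*8*6561=189100077174211896


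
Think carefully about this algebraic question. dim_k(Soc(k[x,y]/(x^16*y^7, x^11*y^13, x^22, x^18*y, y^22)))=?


Socle = ann(m) = span of standard monomials u with x*u, y*u in I (staircase corners).
Minimal generators: x^22, x^18*y, x^16*y^7, x^11*y^13, y^22
Corners: x^10y^21, x^15y^12, x^17y^6, x^21
Socle dim=4


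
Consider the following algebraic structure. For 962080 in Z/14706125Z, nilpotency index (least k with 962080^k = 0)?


962080^k mod 14706125:
k=1: 962080
k=2: 9125025
k=3: 6259750
k=4: 1500625
k=5: 6302625
k=6: 0
First zero at k = 6


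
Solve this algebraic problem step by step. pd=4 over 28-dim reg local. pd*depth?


pd+depth=28
depth=28-4=24
pd*depth=4*24=96


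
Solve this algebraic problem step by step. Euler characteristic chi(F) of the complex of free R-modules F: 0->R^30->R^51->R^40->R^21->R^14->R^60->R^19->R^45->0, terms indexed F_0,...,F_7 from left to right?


chi = sum (-1)^i * rank:
(-1)^0*30=30
(-1)^1*51=-51
(-1)^2*40=40
(-1)^3*21=-21
(-1)^4*14=14
(-1)^5*60=-60
(-1)^6*19=19
(-1)^7*45=-45
chi=-74


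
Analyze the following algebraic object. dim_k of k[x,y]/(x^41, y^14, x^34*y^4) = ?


k[x,y]/I, I = (x^41, y^14, x^34*y^4)
Rect: 41x14=574. Corner: (41-34)x(14-4)=70.
dim = 574-70 = 504


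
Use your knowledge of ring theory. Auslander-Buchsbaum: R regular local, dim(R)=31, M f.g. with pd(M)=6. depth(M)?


pd+depth=depth(R)=31
depth=31-6=25


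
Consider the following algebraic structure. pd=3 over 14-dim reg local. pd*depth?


pd+depth=14
depth=14-3=11
pd*depth=3*11=33


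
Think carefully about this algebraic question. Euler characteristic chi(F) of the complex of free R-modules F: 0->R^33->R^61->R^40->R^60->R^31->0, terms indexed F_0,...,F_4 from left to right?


chi = sum (-1)^i * rank:
(-1)^0*33=33
(-1)^1*61=-61
(-1)^2*40=40
(-1)^3*60=-60
(-1)^4*31=31
chi=-17


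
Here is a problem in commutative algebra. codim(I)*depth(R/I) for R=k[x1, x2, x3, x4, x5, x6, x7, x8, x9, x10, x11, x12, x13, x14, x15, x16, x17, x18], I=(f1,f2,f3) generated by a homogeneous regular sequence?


codim=3, depth=dim(R/I)=18-3=15
Product=3*15=45


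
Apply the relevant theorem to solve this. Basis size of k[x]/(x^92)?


Basis: 1,x,...,x^91
dim=92


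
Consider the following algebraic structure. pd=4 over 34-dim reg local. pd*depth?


pd+depth=34
depth=34-4=30
pd*depth=4*30=120


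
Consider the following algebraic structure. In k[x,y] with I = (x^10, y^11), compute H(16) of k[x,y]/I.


k[x,y], I = (x^10, y^11), d = 16
Need i < 10 and d-i < 11.
Range: 6 <= i <= 9.
H(16) = 4


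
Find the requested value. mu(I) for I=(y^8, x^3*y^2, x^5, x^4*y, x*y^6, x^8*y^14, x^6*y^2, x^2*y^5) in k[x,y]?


Remove redundant (divisible by others).
x^8*y^14 redundant.
x^6*y^2 redundant.
Min: x^5, x^4*y, x^3*y^2, x^2*y^5, x*y^6, y^8
Count=6


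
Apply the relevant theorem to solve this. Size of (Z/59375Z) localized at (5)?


5-primary part: 59375=5^5*19
Size=5^5=3125


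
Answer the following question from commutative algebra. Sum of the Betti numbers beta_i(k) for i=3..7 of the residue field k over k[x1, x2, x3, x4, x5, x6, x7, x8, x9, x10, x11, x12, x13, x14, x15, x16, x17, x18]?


Koszul resolution: beta_i(k)=C(n,i), n=18
C(18,3)=816, C(18,4)=3060, C(18,5)=8568, C(18,6)=18564, C(18,7)=31824
Sum=62832


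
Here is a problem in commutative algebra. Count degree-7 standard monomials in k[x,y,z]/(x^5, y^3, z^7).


Need i<5, j<3, k<7 with i+j+k=7.
For each i, j ranges over max(0,7-i-6)..min(2,7-i):
  i=0: j in [1,2] -> 2
  i=1: j in [0,2] -> 3
  i=2: j in [0,2] -> 3
  i=3: j in [0,2] -> 3
  i=4: j in [0,2] -> 3
H(7) = 2+3+3+3+3 = 14


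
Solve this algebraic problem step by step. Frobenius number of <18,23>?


gcd(18,23)=1 => F=ab-a-b=18*23-18-23=414-41=373


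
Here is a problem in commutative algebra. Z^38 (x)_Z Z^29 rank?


rank(M(x)N) = rank(M)*rank(N)
38*29 = 1102


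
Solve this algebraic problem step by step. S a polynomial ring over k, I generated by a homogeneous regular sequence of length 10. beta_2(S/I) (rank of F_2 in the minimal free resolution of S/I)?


Regular sequence => Koszul complex is the minimal free resolution.
Syz_1 minimally generated by Koszul relations f_i*e_j - f_j*e_i (i<j): mu(Syz_1) = beta_2 = C(m,2) = m(m-1)/2
m=10
10*9/2 = 45


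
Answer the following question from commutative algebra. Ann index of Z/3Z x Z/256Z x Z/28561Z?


Exponent = lcm of the cyclic orders; pairwise coprime => product.
3^1*2^8*13^4=3*256*28561=21934848


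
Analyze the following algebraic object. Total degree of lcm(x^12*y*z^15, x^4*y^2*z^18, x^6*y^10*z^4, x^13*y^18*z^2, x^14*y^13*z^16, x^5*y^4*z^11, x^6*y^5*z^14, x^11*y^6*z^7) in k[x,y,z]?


lcm = componentwise max:
x: max(12,4,6,13,14,5,6,11)=14
y: max(1,2,10,18,13,4,5,6)=18
z: max(15,18,4,2,16,11,14,7)=18
Total=14+18+18=50


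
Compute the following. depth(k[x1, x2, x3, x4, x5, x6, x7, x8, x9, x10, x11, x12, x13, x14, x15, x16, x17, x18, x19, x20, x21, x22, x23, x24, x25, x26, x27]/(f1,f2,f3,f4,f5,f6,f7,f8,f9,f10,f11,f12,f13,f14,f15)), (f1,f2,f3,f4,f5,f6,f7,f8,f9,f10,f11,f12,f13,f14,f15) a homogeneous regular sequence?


depth(R)=27
depth(R/I)=27-15=12


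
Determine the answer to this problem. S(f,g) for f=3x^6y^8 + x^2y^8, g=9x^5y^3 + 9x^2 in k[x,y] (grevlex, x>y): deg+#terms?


LT(f)=3x^6y^8, LT(g)=9x^5y^3
lcm(LM)=x^6y^8
S(f,g) (scaled by 27 to clear denominators) = 9*f - 3xy^5*g = 9x^2y^8 - 27x^3y^5
2 terms, deg 10.
10+2=12


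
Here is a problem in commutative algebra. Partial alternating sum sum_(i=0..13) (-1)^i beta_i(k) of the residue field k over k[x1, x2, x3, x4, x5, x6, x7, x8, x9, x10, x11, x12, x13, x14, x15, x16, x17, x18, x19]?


Koszul resolution: beta_i(k)=C(n,i), n=19
sum_(i=0..p) (-1)^i C(n,i) = (-1)^p C(n-1,p)
(-1)^13*C(18,13) = (-1)^13*8568 = -8568


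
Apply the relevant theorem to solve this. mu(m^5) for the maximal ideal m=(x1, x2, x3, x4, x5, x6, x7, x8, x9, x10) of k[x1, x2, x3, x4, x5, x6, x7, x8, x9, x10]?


Graded Nakayama: mu(m^d) = dim_k (m^d/m^(d+1)) = #degree-5 monomials in 10 vars
C(n+d-1,d)=C(14,5)=2002


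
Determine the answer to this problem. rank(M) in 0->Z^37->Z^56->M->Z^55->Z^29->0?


Alt sum=0:
(-1)^0*37 + (-1)^1*56 + (-1)^2*? + (-1)^3*55 + (-1)^4*29=0
rank(M)=45


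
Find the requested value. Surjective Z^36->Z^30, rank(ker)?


rank(ker) = 36-30 = 6


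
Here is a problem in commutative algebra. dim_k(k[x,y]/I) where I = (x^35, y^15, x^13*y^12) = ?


k[x,y]/I, I = (x^35, y^15, x^13*y^12)
Rect: 35x15=525. Corner: (35-13)x(15-12)=66.
dim = 525-66 = 459


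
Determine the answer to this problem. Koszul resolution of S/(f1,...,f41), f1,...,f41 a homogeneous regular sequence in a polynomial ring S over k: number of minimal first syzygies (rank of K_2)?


Regular sequence => Koszul complex is the minimal free resolution.
Syz_1 minimally generated by Koszul relations f_i*e_j - f_j*e_i (i<j): mu(Syz_1) = beta_2 = C(m,2) = m(m-1)/2
m=41
41*40/2 = 820


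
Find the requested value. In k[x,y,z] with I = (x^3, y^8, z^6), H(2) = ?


Need i<3, j<8, k<6 with i+j+k=2.
For each i, j ranges over max(0,2-i-5)..min(7,2-i):
  i=0: j in [0,2] -> 3
  i=1: j in [0,1] -> 2
  i=2: j in [0,0] -> 1
H(2) = 3+2+1 = 6


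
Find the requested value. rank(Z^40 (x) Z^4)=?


rank(M(x)N) = rank(M)*rank(N)
40*4 = 160


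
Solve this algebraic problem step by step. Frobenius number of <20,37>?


gcd(20,37)=1 => F=ab-a-b=20*37-20-37=740-57=683


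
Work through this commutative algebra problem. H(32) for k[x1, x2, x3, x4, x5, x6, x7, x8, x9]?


C(d+n-1,n-1)=C(40,8)=76904685


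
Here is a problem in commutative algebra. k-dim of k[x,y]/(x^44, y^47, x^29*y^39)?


k[x,y]/I, I = (x^44, y^47, x^29*y^39)
Rect: 44x47=2068. Corner: (44-29)x(47-39)=120.
dim = 2068-120 = 1948


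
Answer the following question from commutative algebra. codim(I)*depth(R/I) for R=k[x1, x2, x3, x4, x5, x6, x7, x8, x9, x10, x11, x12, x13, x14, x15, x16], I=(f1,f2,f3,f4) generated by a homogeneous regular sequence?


codim=4, depth=dim(R/I)=16-4=12
Product=4*12=48


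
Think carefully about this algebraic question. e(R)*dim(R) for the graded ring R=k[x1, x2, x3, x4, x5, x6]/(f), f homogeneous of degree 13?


e(R)=deg(f)=13, dim(R)=6-1=5
e*dim=13*5=65


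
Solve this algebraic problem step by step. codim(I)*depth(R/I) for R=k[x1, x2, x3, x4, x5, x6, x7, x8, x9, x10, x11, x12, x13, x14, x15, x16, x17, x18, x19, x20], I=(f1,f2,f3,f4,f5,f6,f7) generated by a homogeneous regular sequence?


codim=7, depth=dim(R/I)=20-7=13
Product=7*13=91


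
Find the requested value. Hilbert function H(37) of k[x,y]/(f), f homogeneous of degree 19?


H(t)=d for t>=d-1.
d=19, t=37
H(37)=19


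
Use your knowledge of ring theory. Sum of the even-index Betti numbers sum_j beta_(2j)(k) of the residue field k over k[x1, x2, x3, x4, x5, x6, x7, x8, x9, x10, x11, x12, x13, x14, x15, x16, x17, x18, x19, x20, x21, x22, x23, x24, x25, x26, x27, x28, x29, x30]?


Koszul resolution: beta_i(k)=C(n,i), n=30
sum_even C(30,i) = 2^(n-1) = 2^29 = 536870912


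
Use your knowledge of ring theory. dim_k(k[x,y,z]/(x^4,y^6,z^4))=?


Basis: x^iy^jz^k, i<4,j<6,k<4
4*6*4=96


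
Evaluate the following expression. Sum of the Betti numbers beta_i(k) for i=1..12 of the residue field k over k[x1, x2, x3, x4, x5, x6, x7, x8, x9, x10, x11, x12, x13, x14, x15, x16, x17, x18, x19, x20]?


Koszul resolution: beta_i(k)=C(n,i), n=20
C(20,1)=20, C(20,2)=190, C(20,3)=1140, C(20,4)=4845, C(20,5)=15504, C(20,6)=38760, C(20,7)=77520, C(20,8)=125970, C(20,9)=167960, C(20,10)=184756, C(20,11)=167960, C(20,12)=125970
Sum=910595


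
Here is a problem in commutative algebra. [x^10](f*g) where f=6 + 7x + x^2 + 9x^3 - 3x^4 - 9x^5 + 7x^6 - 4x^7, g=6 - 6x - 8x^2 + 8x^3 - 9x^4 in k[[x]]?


[x^10] = sum a_i*b_j, i+j=10
  7*-9=-63
  -4*8=-32
Sum=-95


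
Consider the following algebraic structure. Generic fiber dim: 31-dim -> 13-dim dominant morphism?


dim(fiber)=dim(X)-dim(Y)=31-13=18


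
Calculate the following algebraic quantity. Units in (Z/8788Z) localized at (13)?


Local ring = Z/2197Z.
phi(2197) = 13^2*(13-1) = 2028


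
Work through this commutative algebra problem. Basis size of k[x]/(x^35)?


Basis: 1,x,...,x^34
dim=35


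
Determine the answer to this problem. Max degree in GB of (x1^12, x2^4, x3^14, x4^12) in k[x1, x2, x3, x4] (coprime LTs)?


Pure powers, coprime LTs => already GB.
Degrees: 12, 4, 14, 12
Max=14


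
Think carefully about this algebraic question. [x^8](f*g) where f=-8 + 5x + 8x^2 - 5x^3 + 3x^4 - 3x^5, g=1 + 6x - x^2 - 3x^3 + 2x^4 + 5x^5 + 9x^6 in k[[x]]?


[x^8] = sum a_i*b_j, i+j=8
  8*9=72
  -5*5=-25
  3*2=6
  -3*-3=9
Sum=62


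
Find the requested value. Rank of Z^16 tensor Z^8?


rank(M(x)N) = rank(M)*rank(N)
16*8 = 128


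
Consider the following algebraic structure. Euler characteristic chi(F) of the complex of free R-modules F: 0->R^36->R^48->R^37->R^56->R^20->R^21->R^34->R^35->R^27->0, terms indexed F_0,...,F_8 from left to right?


chi = sum (-1)^i * rank:
(-1)^0*36=36
(-1)^1*48=-48
(-1)^2*37=37
(-1)^3*56=-56
(-1)^4*20=20
(-1)^5*21=-21
(-1)^6*34=34
(-1)^7*35=-35
(-1)^8*27=27
chi=-6


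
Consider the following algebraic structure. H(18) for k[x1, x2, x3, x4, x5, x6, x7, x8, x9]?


C(d+n-1,n-1)=C(26,8)=1562275


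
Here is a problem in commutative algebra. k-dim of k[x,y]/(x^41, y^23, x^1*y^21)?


k[x,y]/I, I = (x^41, y^23, x^1*y^21)
Rect: 41x23=943. Corner: (41-1)x(23-21)=80.
dim = 943-80 = 863


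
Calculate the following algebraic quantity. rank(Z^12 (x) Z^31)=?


rank(M(x)N) = rank(M)*rank(N)
12*31 = 372


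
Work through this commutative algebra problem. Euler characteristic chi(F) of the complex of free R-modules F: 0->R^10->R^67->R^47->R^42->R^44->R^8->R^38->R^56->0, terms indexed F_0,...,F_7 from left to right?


chi = sum (-1)^i * rank:
(-1)^0*10=10
(-1)^1*67=-67
(-1)^2*47=47
(-1)^3*42=-42
(-1)^4*44=44
(-1)^5*8=-8
(-1)^6*38=38
(-1)^7*56=-56
chi=-34


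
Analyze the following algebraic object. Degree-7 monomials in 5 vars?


C(d+n-1,n-1)=C(11,4)=330


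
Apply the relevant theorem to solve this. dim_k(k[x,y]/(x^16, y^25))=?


Basis: x^i*y^j, i<16, j<25
16*25=400


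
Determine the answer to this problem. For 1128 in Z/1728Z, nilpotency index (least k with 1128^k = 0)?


1128^k mod 1728:
k=1: 1128
k=2: 576
k=3: 0
First zero at k = 3


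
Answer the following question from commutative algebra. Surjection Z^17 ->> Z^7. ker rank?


rank(ker) = 17-7 = 10


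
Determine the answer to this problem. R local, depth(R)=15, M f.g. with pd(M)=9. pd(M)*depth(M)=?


pd+depth=15
depth=15-9=6
pd*depth=9*6=54


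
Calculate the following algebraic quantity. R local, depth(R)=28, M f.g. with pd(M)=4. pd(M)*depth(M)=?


pd+depth=28
depth=28-4=24
pd*depth=4*24=96


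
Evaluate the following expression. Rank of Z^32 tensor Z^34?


rank(M(x)N) = rank(M)*rank(N)
32*34 = 1088


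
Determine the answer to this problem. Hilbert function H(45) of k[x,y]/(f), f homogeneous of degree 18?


H(t)=d for t>=d-1.
d=18, t=45
H(45)=18


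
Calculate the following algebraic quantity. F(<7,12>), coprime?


gcd(7,12)=1 => F=ab-a-b=7*12-7-12=84-19=65


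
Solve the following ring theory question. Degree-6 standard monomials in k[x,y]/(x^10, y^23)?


k[x,y], I = (x^10, y^23), d = 6
Need i < 10 and d-i < 23.
Range: 0 <= i <= 6.
H(6) = 7


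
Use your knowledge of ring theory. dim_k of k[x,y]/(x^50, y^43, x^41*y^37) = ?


k[x,y]/I, I = (x^50, y^43, x^41*y^37)
Rect: 50x43=2150. Corner: (50-41)x(43-37)=54.
dim = 2150-54 = 2096


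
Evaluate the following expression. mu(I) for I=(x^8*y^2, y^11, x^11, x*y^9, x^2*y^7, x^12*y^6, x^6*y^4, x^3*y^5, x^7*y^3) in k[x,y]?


Remove redundant (divisible by others).
x^12*y^6 redundant.
Min: x^11, x^8*y^2, x^7*y^3, x^6*y^4, x^3*y^5, x^2*y^7, x*y^9, y^11
Count=8


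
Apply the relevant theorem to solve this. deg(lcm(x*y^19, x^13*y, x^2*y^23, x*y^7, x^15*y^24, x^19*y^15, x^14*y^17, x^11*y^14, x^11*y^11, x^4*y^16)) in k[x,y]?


lcm = componentwise max:
x: max(1,13,2,1,15,19,14,11,11,4)=19
y: max(19,1,23,7,24,15,17,14,11,16)=24
Total=19+24=43


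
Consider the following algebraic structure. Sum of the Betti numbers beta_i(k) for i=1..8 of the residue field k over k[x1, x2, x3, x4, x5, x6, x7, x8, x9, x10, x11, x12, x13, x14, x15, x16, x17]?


Koszul resolution: beta_i(k)=C(n,i), n=17
C(17,1)=17, C(17,2)=136, C(17,3)=680, C(17,4)=2380, C(17,5)=6188, C(17,6)=12376, C(17,7)=19448, C(17,8)=24310
Sum=65535


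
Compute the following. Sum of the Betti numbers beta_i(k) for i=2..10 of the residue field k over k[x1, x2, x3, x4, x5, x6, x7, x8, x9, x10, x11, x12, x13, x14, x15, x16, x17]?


Koszul resolution: beta_i(k)=C(n,i), n=17
C(17,2)=136, C(17,3)=680, C(17,4)=2380, C(17,5)=6188, C(17,6)=12376, C(17,7)=19448, C(17,8)=24310, C(17,9)=24310, C(17,10)=19448
Sum=109276


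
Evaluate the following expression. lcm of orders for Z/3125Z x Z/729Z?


Exponent = lcm of the cyclic orders; pairwise coprime => product.
5^5*3^6=3125*729=2278125


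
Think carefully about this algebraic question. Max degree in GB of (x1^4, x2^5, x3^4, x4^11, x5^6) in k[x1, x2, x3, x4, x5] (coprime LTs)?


Pure powers, coprime LTs => already GB.
Degrees: 4, 5, 4, 11, 6
Max=11


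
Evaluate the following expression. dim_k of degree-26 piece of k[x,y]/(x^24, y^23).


k[x,y], I = (x^24, y^23), d = 26
Need i < 24 and d-i < 23.
Range: 4 <= i <= 23.
H(26) = 20


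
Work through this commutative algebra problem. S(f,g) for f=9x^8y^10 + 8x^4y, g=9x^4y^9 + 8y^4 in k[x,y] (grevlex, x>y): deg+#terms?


LT(f)=9x^8y^10, LT(g)=9x^4y^9
lcm(LM)=x^8y^10
S(f,g) (scaled by 81 to clear denominators) = 9*f - 9x^4y*g = -72x^4y^5 + 72x^4y
2 terms, deg 9.
9+2=11


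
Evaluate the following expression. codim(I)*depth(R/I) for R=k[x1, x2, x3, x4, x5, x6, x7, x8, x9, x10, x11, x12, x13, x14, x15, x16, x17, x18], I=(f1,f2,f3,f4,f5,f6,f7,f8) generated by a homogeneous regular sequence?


codim=8, depth=dim(R/I)=18-8=10
Product=8*10=80


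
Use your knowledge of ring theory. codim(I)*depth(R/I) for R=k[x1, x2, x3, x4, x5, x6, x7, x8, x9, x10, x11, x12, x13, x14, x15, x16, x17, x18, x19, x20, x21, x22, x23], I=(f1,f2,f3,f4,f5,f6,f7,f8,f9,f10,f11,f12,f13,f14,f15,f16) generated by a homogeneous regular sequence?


codim=16, depth=dim(R/I)=23-16=7
Product=16*7=112


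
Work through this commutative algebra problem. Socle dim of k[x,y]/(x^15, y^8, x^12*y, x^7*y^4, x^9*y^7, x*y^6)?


Socle = ann(m) = span of standard monomials u with x*u, y*u in I (staircase corners).
Redundant generators: x^9*y^7
Minimal generators: x^15, x^12*y, x^7*y^4, x*y^6, y^8
Corners: y^7, x^6y^5, x^11y^3, x^14
Socle dim=4


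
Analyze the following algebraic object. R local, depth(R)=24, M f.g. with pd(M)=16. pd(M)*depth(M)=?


pd+depth=24
depth=24-16=8
pd*depth=16*8=128


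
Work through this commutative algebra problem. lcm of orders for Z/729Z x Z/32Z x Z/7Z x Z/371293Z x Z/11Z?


Exponent = lcm of the cyclic orders; pairwise coprime => product.
3^6*2^5*7^1*13^5*11^1=729*32*7*371293*11=666937279008


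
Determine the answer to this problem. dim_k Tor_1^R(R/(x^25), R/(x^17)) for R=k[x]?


Tor_1(R/I,R/J)=(I cap J)/IJ=(x^25)/(x^42)
dim=42-25=min(25,17)=17


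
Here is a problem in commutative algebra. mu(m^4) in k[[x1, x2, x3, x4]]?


C(n+d-1,d)=C(7,4)=35


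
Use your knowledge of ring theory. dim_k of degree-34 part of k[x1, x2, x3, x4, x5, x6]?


C(d+n-1,n-1)=C(39,5)=575757


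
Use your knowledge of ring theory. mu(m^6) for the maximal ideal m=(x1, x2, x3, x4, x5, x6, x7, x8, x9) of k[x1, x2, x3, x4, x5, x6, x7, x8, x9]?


Graded Nakayama: mu(m^d) = dim_k (m^d/m^(d+1)) = #degree-6 monomials in 9 vars
C(n+d-1,d)=C(14,6)=3003


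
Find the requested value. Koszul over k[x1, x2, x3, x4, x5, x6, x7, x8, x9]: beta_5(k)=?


C(n,i)=C(9,5)=126


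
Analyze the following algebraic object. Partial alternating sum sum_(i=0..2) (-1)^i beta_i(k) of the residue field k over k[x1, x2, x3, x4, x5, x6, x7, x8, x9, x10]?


Koszul resolution: beta_i(k)=C(n,i), n=10
sum_(i=0..p) (-1)^i C(n,i) = (-1)^p C(n-1,p)
(-1)^2*C(9,2) = (-1)^2*36 = 36


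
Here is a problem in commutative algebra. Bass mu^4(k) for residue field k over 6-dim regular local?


C(n,i)=C(6,4)=15


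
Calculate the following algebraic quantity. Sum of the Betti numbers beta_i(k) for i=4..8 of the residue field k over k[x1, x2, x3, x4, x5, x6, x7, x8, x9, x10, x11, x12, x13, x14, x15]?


Koszul resolution: beta_i(k)=C(n,i), n=15
C(15,4)=1365, C(15,5)=3003, C(15,6)=5005, C(15,7)=6435, C(15,8)=6435
Sum=22243


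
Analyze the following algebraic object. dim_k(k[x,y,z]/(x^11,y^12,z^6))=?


Basis: x^iy^jz^k, i<11,j<12,k<6
11*12*6=792


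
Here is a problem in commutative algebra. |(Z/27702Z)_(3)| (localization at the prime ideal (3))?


3-primary part: 27702=3^6*38
Size=3^6=729


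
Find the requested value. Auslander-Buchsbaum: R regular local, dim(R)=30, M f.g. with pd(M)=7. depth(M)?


pd+depth=depth(R)=30
depth=30-7=23


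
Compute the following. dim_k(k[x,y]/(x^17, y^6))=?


Basis: x^i*y^j, i<17, j<6
17*6=102


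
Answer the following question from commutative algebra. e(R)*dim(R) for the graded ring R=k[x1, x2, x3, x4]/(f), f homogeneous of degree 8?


e(R)=deg(f)=8, dim(R)=4-1=3
e*dim=8*3=24
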